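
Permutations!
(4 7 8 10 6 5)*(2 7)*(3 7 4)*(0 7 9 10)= (0 7 8)(2 4)(3 9 10 6 5)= [7, 1, 4, 9, 2, 3, 5, 8, 0, 10, 6]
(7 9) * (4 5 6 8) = [0, 1, 2, 3, 5, 6, 8, 9, 4, 7] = (4 5 6 8)(7 9)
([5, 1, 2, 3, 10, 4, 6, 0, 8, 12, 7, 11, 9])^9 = (0 7 10 4 5)(9 12)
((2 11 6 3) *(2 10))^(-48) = (2 6 10 11 3)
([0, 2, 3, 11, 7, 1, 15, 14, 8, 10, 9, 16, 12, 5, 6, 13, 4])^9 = [0, 15, 13, 5, 3, 6, 4, 11, 8, 10, 9, 1, 12, 14, 16, 7, 2]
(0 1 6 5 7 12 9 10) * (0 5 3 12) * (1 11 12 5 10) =(0 11 12 9 1 6 3 5 7) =[11, 6, 2, 5, 4, 7, 3, 0, 8, 1, 10, 12, 9]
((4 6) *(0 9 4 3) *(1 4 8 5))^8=(9)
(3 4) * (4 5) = [0, 1, 2, 5, 3, 4] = (3 5 4)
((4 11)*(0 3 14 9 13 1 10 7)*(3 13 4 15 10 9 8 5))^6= ((0 13 1 9 4 11 15 10 7)(3 14 8 5))^6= (0 15 9)(1 7 11)(3 8)(4 13 10)(5 14)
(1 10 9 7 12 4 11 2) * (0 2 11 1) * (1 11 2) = [1, 10, 0, 3, 11, 5, 6, 12, 8, 7, 9, 2, 4] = (0 1 10 9 7 12 4 11 2)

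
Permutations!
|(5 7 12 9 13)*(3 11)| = 10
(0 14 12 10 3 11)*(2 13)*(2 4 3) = (0 14 12 10 2 13 4 3 11) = [14, 1, 13, 11, 3, 5, 6, 7, 8, 9, 2, 0, 10, 4, 12]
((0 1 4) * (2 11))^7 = ((0 1 4)(2 11))^7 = (0 1 4)(2 11)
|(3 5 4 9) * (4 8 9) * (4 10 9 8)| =5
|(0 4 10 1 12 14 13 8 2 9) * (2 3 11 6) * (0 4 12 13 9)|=13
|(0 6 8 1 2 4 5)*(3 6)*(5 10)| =9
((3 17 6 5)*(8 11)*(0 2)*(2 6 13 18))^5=(0 13 5 2 17 6 18 3)(8 11)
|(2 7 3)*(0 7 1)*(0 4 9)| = 7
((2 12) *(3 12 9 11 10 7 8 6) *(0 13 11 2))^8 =((0 13 11 10 7 8 6 3 12)(2 9))^8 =(0 12 3 6 8 7 10 11 13)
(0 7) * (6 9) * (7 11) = (0 11 7)(6 9) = [11, 1, 2, 3, 4, 5, 9, 0, 8, 6, 10, 7]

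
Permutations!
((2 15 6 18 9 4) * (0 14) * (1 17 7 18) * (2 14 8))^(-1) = ((0 8 2 15 6 1 17 7 18 9 4 14))^(-1) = (0 14 4 9 18 7 17 1 6 15 2 8)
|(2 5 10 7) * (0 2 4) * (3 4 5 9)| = 15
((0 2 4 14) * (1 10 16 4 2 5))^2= ((0 5 1 10 16 4 14))^2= (0 1 16 14 5 10 4)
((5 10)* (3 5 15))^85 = (3 5 10 15)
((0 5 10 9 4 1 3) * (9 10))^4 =(10)(0 1 9)(3 4 5)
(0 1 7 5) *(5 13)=(0 1 7 13 5)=[1, 7, 2, 3, 4, 0, 6, 13, 8, 9, 10, 11, 12, 5]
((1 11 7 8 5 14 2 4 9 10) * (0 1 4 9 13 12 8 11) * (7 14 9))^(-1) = ((0 1)(2 7 11 14)(4 13 12 8 5 9 10))^(-1) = (0 1)(2 14 11 7)(4 10 9 5 8 12 13)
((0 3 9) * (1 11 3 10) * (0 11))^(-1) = (0 1 10)(3 11 9) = ((0 10 1)(3 9 11))^(-1)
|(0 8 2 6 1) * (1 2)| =6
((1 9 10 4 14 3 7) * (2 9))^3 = ((1 2 9 10 4 14 3 7))^3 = (1 10 3 2 4 7 9 14)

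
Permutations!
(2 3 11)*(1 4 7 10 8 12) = (1 4 7 10 8 12)(2 3 11) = [0, 4, 3, 11, 7, 5, 6, 10, 12, 9, 8, 2, 1]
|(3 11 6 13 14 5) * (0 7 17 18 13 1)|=|(0 7 17 18 13 14 5 3 11 6 1)|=11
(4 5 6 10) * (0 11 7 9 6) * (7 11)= [7, 1, 2, 3, 5, 0, 10, 9, 8, 6, 4, 11]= (11)(0 7 9 6 10 4 5)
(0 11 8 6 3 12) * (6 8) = (0 11 6 3 12) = [11, 1, 2, 12, 4, 5, 3, 7, 8, 9, 10, 6, 0]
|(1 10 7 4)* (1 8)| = 5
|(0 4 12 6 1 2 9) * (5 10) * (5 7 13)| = |(0 4 12 6 1 2 9)(5 10 7 13)| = 28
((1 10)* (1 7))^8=(1 7 10)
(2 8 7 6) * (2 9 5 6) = (2 8 7)(5 6 9) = [0, 1, 8, 3, 4, 6, 9, 2, 7, 5]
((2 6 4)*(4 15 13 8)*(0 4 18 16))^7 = (0 18 13 6 4 16 8 15 2)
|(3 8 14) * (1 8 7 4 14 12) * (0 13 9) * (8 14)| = 21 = |(0 13 9)(1 14 3 7 4 8 12)|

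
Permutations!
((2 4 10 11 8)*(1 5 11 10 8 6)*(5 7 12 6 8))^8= (12)(2 11 4 8 5)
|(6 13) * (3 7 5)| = |(3 7 5)(6 13)| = 6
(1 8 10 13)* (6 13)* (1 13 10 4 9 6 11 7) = [0, 8, 2, 3, 9, 5, 10, 1, 4, 6, 11, 7, 12, 13] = (13)(1 8 4 9 6 10 11 7)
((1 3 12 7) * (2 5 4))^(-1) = ((1 3 12 7)(2 5 4))^(-1) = (1 7 12 3)(2 4 5)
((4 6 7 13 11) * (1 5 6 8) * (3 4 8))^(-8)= (1 8 11 13 7 6 5)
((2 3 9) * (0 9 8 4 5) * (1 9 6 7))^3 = (0 1 3 5 7 2 4 6 9 8)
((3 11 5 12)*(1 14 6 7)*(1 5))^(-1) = ((1 14 6 7 5 12 3 11))^(-1) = (1 11 3 12 5 7 6 14)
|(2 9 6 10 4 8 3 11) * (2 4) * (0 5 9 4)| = 10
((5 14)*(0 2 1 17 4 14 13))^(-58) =(0 5 4 1)(2 13 14 17)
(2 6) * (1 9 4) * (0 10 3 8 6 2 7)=(0 10 3 8 6 7)(1 9 4)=[10, 9, 2, 8, 1, 5, 7, 0, 6, 4, 3]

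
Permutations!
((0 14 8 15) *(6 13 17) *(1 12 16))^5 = ((0 14 8 15)(1 12 16)(6 13 17))^5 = (0 14 8 15)(1 16 12)(6 17 13)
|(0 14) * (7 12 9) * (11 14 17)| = 12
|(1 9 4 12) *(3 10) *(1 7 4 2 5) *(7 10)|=20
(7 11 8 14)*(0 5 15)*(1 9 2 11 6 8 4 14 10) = [5, 9, 11, 3, 14, 15, 8, 6, 10, 2, 1, 4, 12, 13, 7, 0] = (0 5 15)(1 9 2 11 4 14 7 6 8 10)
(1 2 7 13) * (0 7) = (0 7 13 1 2) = [7, 2, 0, 3, 4, 5, 6, 13, 8, 9, 10, 11, 12, 1]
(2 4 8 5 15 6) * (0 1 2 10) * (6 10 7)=(0 1 2 4 8 5 15 10)(6 7)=[1, 2, 4, 3, 8, 15, 7, 6, 5, 9, 0, 11, 12, 13, 14, 10]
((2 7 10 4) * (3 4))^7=(2 10 4 7 3)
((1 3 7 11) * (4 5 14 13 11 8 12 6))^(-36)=((1 3 7 8 12 6 4 5 14 13 11))^(-36)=(1 14 6 7 11 5 12 3 13 4 8)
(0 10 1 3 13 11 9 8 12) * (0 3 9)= (0 10 1 9 8 12 3 13 11)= [10, 9, 2, 13, 4, 5, 6, 7, 12, 8, 1, 0, 3, 11]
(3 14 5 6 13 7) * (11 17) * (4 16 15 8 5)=(3 14 4 16 15 8 5 6 13 7)(11 17)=[0, 1, 2, 14, 16, 6, 13, 3, 5, 9, 10, 17, 12, 7, 4, 8, 15, 11]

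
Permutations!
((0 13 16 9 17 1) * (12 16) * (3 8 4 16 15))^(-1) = (0 1 17 9 16 4 8 3 15 12 13)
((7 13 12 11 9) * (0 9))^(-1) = (0 11 12 13 7 9)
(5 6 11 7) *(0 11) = (0 11 7 5 6) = [11, 1, 2, 3, 4, 6, 0, 5, 8, 9, 10, 7]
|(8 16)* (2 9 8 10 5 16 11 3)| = |(2 9 8 11 3)(5 16 10)| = 15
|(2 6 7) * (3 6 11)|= |(2 11 3 6 7)|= 5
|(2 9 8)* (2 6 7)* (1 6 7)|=4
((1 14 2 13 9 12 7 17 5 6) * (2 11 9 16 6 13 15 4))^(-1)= ((1 14 11 9 12 7 17 5 13 16 6)(2 15 4))^(-1)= (1 6 16 13 5 17 7 12 9 11 14)(2 4 15)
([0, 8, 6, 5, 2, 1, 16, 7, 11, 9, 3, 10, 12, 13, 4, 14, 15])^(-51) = (1 10)(2 15)(3 8)(4 16)(5 11)(6 14)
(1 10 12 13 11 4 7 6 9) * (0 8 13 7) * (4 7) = (0 8 13 11 7 6 9 1 10 12 4) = [8, 10, 2, 3, 0, 5, 9, 6, 13, 1, 12, 7, 4, 11]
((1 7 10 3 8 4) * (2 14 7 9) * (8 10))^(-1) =(1 4 8 7 14 2 9)(3 10) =((1 9 2 14 7 8 4)(3 10))^(-1)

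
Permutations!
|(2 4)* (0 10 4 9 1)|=|(0 10 4 2 9 1)|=6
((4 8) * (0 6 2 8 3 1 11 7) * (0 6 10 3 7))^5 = ((0 10 3 1 11)(2 8 4 7 6))^5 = (11)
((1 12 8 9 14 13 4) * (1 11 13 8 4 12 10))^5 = (1 10)(4 11 13 12)(8 14 9) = ((1 10)(4 11 13 12)(8 9 14))^5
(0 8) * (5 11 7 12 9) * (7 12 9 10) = (0 8)(5 11 12 10 7 9) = [8, 1, 2, 3, 4, 11, 6, 9, 0, 5, 7, 12, 10]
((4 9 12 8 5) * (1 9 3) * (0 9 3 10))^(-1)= (0 10 4 5 8 12 9)(1 3)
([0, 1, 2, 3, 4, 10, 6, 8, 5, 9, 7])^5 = [0, 1, 2, 3, 4, 10, 6, 8, 5, 9, 7]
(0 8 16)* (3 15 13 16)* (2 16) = (0 8 3 15 13 2 16) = [8, 1, 16, 15, 4, 5, 6, 7, 3, 9, 10, 11, 12, 2, 14, 13, 0]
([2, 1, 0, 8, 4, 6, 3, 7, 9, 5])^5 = [2, 1, 0, 3, 4, 5, 6, 7, 8, 9]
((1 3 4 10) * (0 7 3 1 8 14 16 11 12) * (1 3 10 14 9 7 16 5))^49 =(0 16 11 12)(1 5 14 4 3)(7 10 8 9)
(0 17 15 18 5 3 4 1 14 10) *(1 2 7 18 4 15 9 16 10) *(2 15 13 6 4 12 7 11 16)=(0 17 9 2 11 16 10)(1 14)(3 13 6 4 15 12 7 18 5)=[17, 14, 11, 13, 15, 3, 4, 18, 8, 2, 0, 16, 7, 6, 1, 12, 10, 9, 5]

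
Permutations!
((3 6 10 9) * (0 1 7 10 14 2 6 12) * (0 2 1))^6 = ((1 7 10 9 3 12 2 6 14))^6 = (1 2 9)(3 7 6)(10 14 12)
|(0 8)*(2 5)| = 2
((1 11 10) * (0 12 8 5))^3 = (0 5 8 12)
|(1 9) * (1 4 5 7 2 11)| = 7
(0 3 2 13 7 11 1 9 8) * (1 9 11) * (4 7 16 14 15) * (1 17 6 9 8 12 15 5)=(0 3 2 13 16 14 5 1 11 8)(4 7 17 6 9 12 15)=[3, 11, 13, 2, 7, 1, 9, 17, 0, 12, 10, 8, 15, 16, 5, 4, 14, 6]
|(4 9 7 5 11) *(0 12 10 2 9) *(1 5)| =|(0 12 10 2 9 7 1 5 11 4)| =10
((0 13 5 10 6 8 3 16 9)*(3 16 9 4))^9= (0 9 3 4 16 8 6 10 5 13)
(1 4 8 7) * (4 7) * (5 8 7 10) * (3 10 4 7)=(1 4 3 10 5 8 7)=[0, 4, 2, 10, 3, 8, 6, 1, 7, 9, 5]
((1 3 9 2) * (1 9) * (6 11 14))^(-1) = ((1 3)(2 9)(6 11 14))^(-1) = (1 3)(2 9)(6 14 11)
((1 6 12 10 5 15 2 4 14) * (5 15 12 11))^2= (1 11 12 15 4)(2 14 6 5 10)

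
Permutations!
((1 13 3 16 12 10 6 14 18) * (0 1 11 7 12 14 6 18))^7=((0 1 13 3 16 14)(7 12 10 18 11))^7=(0 1 13 3 16 14)(7 10 11 12 18)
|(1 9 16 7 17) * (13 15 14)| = 15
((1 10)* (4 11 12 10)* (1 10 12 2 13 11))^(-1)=(1 4)(2 11 13)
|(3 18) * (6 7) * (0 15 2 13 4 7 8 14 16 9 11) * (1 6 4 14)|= |(0 15 2 13 14 16 9 11)(1 6 8)(3 18)(4 7)|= 24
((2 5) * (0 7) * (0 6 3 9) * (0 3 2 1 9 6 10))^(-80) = ((0 7 10)(1 9 3 6 2 5))^(-80) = (0 7 10)(1 2 3)(5 6 9)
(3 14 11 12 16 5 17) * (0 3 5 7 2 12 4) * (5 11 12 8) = (0 3 14 12 16 7 2 8 5 17 11 4) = [3, 1, 8, 14, 0, 17, 6, 2, 5, 9, 10, 4, 16, 13, 12, 15, 7, 11]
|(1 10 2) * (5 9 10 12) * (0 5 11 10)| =|(0 5 9)(1 12 11 10 2)| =15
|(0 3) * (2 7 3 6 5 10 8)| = 8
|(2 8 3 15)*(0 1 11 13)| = |(0 1 11 13)(2 8 3 15)| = 4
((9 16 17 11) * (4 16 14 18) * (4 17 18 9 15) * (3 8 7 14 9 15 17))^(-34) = ((3 8 7 14 15 4 16 18)(11 17))^(-34) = (3 16 15 7)(4 14 8 18)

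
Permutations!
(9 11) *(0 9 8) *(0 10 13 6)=[9, 1, 2, 3, 4, 5, 0, 7, 10, 11, 13, 8, 12, 6]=(0 9 11 8 10 13 6)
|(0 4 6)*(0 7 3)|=|(0 4 6 7 3)|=5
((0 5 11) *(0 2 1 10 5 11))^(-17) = ((0 11 2 1 10 5))^(-17) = (0 11 2 1 10 5)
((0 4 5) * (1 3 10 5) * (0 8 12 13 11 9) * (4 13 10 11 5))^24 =((0 13 5 8 12 10 4 1 3 11 9))^24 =(0 5 12 4 3 9 13 8 10 1 11)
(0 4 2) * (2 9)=(0 4 9 2)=[4, 1, 0, 3, 9, 5, 6, 7, 8, 2]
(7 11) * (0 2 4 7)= [2, 1, 4, 3, 7, 5, 6, 11, 8, 9, 10, 0]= (0 2 4 7 11)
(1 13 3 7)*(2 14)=(1 13 3 7)(2 14)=[0, 13, 14, 7, 4, 5, 6, 1, 8, 9, 10, 11, 12, 3, 2]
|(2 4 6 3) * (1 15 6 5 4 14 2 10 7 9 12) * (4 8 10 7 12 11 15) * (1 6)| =|(1 4 5 8 10 12 6 3 7 9 11 15)(2 14)| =12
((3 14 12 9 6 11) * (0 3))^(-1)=((0 3 14 12 9 6 11))^(-1)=(0 11 6 9 12 14 3)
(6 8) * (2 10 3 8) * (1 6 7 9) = (1 6 2 10 3 8 7 9) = [0, 6, 10, 8, 4, 5, 2, 9, 7, 1, 3]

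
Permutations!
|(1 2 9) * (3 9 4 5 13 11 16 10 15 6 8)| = |(1 2 4 5 13 11 16 10 15 6 8 3 9)| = 13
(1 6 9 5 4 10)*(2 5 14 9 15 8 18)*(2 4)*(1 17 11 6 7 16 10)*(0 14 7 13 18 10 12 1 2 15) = (0 14 9 7 16 12 1 13 18 4 2 5 15 8 10 17 11 6) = [14, 13, 5, 3, 2, 15, 0, 16, 10, 7, 17, 6, 1, 18, 9, 8, 12, 11, 4]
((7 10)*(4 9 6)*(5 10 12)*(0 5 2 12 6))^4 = ((0 5 10 7 6 4 9)(2 12))^4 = (12)(0 6 5 4 10 9 7)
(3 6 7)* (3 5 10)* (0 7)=(0 7 5 10 3 6)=[7, 1, 2, 6, 4, 10, 0, 5, 8, 9, 3]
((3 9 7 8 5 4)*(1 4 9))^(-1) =(1 3 4)(5 8 7 9)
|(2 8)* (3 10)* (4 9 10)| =4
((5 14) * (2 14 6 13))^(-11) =((2 14 5 6 13))^(-11) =(2 13 6 5 14)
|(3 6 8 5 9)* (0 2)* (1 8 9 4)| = 12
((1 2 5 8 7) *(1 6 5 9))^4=(1 2 9)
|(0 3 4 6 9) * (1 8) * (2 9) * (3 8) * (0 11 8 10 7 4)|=11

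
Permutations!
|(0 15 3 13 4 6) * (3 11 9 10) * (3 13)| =|(0 15 11 9 10 13 4 6)| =8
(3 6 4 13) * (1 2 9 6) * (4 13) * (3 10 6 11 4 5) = [0, 2, 9, 1, 5, 3, 13, 7, 8, 11, 6, 4, 12, 10] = (1 2 9 11 4 5 3)(6 13 10)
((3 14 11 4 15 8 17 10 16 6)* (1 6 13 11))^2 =(1 3)(4 8 10 13)(6 14)(11 15 17 16)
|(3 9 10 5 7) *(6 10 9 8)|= 6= |(3 8 6 10 5 7)|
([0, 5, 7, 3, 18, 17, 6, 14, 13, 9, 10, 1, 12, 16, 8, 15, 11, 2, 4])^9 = (1 11 16 13 8 14 7 2 17 5)(4 18)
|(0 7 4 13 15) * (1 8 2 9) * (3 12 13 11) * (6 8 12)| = 13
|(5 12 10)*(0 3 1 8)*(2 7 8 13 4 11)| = 9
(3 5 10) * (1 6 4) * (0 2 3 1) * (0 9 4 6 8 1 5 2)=(1 8)(2 3)(4 9)(5 10)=[0, 8, 3, 2, 9, 10, 6, 7, 1, 4, 5]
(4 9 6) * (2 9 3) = [0, 1, 9, 2, 3, 5, 4, 7, 8, 6] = (2 9 6 4 3)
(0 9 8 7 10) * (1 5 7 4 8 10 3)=(0 9 10)(1 5 7 3)(4 8)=[9, 5, 2, 1, 8, 7, 6, 3, 4, 10, 0]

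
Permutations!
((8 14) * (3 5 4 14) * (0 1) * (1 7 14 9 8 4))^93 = (0 4 3)(1 14 8)(5 7 9)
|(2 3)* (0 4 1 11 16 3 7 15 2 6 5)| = 24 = |(0 4 1 11 16 3 6 5)(2 7 15)|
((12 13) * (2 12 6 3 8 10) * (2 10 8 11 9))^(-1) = ((2 12 13 6 3 11 9))^(-1) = (2 9 11 3 6 13 12)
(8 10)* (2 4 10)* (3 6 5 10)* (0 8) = (0 8 2 4 3 6 5 10) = [8, 1, 4, 6, 3, 10, 5, 7, 2, 9, 0]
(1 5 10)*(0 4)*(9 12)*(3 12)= (0 4)(1 5 10)(3 12 9)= [4, 5, 2, 12, 0, 10, 6, 7, 8, 3, 1, 11, 9]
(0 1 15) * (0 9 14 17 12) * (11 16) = [1, 15, 2, 3, 4, 5, 6, 7, 8, 14, 10, 16, 0, 13, 17, 9, 11, 12] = (0 1 15 9 14 17 12)(11 16)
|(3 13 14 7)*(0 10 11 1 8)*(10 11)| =4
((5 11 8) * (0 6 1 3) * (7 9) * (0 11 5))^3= ((0 6 1 3 11 8)(7 9))^3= (0 3)(1 8)(6 11)(7 9)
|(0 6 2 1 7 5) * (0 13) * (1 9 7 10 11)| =21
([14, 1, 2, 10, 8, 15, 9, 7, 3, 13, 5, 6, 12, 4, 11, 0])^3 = [6, 1, 2, 15, 10, 14, 4, 7, 5, 8, 0, 13, 12, 3, 9, 11]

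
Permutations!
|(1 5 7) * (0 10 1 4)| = |(0 10 1 5 7 4)| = 6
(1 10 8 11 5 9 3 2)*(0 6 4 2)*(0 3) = [6, 10, 1, 3, 2, 9, 4, 7, 11, 0, 8, 5] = (0 6 4 2 1 10 8 11 5 9)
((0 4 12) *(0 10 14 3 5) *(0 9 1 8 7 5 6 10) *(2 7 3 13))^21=(1 9 5 7 2 13 14 10 6 3 8)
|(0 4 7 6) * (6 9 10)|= 6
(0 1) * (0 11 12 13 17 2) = (0 1 11 12 13 17 2) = [1, 11, 0, 3, 4, 5, 6, 7, 8, 9, 10, 12, 13, 17, 14, 15, 16, 2]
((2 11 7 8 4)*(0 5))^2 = (2 7 4 11 8)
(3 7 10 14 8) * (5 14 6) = (3 7 10 6 5 14 8) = [0, 1, 2, 7, 4, 14, 5, 10, 3, 9, 6, 11, 12, 13, 8]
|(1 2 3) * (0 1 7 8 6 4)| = |(0 1 2 3 7 8 6 4)| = 8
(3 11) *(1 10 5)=(1 10 5)(3 11)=[0, 10, 2, 11, 4, 1, 6, 7, 8, 9, 5, 3]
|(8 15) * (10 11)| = |(8 15)(10 11)| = 2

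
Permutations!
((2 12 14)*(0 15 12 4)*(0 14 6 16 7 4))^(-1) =(0 2 14 4 7 16 6 12 15)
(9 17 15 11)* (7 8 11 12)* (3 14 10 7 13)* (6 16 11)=(3 14 10 7 8 6 16 11 9 17 15 12 13)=[0, 1, 2, 14, 4, 5, 16, 8, 6, 17, 7, 9, 13, 3, 10, 12, 11, 15]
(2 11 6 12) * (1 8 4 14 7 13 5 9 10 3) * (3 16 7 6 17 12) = (1 8 4 14 6 3)(2 11 17 12)(5 9 10 16 7 13) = [0, 8, 11, 1, 14, 9, 3, 13, 4, 10, 16, 17, 2, 5, 6, 15, 7, 12]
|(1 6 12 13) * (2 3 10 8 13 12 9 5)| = 9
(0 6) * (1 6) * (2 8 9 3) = (0 1 6)(2 8 9 3) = [1, 6, 8, 2, 4, 5, 0, 7, 9, 3]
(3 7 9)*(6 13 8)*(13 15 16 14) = (3 7 9)(6 15 16 14 13 8) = [0, 1, 2, 7, 4, 5, 15, 9, 6, 3, 10, 11, 12, 8, 13, 16, 14]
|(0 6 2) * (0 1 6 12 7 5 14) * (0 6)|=|(0 12 7 5 14 6 2 1)|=8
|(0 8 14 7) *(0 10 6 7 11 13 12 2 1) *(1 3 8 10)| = 35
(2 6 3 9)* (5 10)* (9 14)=(2 6 3 14 9)(5 10)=[0, 1, 6, 14, 4, 10, 3, 7, 8, 2, 5, 11, 12, 13, 9]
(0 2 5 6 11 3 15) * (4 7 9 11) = (0 2 5 6 4 7 9 11 3 15) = [2, 1, 5, 15, 7, 6, 4, 9, 8, 11, 10, 3, 12, 13, 14, 0]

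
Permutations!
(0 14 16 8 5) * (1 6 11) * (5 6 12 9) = (0 14 16 8 6 11 1 12 9 5) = [14, 12, 2, 3, 4, 0, 11, 7, 6, 5, 10, 1, 9, 13, 16, 15, 8]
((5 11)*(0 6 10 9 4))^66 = ((0 6 10 9 4)(5 11))^66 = (11)(0 6 10 9 4)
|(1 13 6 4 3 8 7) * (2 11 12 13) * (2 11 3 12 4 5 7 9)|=8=|(1 11 4 12 13 6 5 7)(2 3 8 9)|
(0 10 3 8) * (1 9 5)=[10, 9, 2, 8, 4, 1, 6, 7, 0, 5, 3]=(0 10 3 8)(1 9 5)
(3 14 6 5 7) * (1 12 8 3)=(1 12 8 3 14 6 5 7)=[0, 12, 2, 14, 4, 7, 5, 1, 3, 9, 10, 11, 8, 13, 6]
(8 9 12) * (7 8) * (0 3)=(0 3)(7 8 9 12)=[3, 1, 2, 0, 4, 5, 6, 8, 9, 12, 10, 11, 7]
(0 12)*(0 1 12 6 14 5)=(0 6 14 5)(1 12)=[6, 12, 2, 3, 4, 0, 14, 7, 8, 9, 10, 11, 1, 13, 5]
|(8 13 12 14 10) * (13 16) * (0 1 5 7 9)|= |(0 1 5 7 9)(8 16 13 12 14 10)|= 30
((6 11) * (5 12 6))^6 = ((5 12 6 11))^6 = (5 6)(11 12)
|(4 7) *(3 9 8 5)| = 4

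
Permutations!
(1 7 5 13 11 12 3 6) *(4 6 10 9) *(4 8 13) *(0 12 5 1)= (0 12 3 10 9 8 13 11 5 4 6)(1 7)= [12, 7, 2, 10, 6, 4, 0, 1, 13, 8, 9, 5, 3, 11]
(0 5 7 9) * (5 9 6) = (0 9)(5 7 6) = [9, 1, 2, 3, 4, 7, 5, 6, 8, 0]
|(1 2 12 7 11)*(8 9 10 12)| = |(1 2 8 9 10 12 7 11)| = 8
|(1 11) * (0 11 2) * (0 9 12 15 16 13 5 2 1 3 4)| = |(0 11 3 4)(2 9 12 15 16 13 5)| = 28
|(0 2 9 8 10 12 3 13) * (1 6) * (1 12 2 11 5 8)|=|(0 11 5 8 10 2 9 1 6 12 3 13)|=12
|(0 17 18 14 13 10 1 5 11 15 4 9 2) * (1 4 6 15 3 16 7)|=|(0 17 18 14 13 10 4 9 2)(1 5 11 3 16 7)(6 15)|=18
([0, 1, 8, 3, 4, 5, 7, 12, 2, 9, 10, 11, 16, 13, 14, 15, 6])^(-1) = (2 8)(6 16 12 7)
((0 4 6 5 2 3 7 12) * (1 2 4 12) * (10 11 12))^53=((0 10 11 12)(1 2 3 7)(4 6 5))^53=(0 10 11 12)(1 2 3 7)(4 5 6)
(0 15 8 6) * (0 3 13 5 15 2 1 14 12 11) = (0 2 1 14 12 11)(3 13 5 15 8 6) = [2, 14, 1, 13, 4, 15, 3, 7, 6, 9, 10, 0, 11, 5, 12, 8]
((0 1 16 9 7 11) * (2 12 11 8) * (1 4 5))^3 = ((0 4 5 1 16 9 7 8 2 12 11))^3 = (0 1 7 12 4 16 8 11 5 9 2)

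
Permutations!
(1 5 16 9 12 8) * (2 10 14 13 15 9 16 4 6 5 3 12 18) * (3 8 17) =[0, 8, 10, 12, 6, 4, 5, 7, 1, 18, 14, 11, 17, 15, 13, 9, 16, 3, 2] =(1 8)(2 10 14 13 15 9 18)(3 12 17)(4 6 5)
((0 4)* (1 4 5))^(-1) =(0 4 1 5)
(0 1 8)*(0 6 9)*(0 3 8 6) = (0 1 6 9 3 8) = [1, 6, 2, 8, 4, 5, 9, 7, 0, 3]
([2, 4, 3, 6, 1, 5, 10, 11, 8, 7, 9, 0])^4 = [10, 1, 9, 7, 4, 5, 11, 3, 8, 2, 0, 6]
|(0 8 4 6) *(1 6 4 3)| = |(0 8 3 1 6)| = 5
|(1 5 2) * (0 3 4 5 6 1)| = 10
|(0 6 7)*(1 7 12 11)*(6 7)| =|(0 7)(1 6 12 11)| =4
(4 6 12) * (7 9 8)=(4 6 12)(7 9 8)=[0, 1, 2, 3, 6, 5, 12, 9, 7, 8, 10, 11, 4]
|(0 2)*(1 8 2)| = 4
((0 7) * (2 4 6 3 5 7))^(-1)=(0 7 5 3 6 4 2)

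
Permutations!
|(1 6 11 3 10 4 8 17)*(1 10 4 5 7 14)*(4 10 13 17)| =8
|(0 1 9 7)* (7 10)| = 5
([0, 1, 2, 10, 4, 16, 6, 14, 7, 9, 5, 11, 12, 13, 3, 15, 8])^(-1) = (3 14 7 8 16 5 10)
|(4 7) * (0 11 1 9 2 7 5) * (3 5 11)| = |(0 3 5)(1 9 2 7 4 11)| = 6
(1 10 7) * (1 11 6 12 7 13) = (1 10 13)(6 12 7 11) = [0, 10, 2, 3, 4, 5, 12, 11, 8, 9, 13, 6, 7, 1]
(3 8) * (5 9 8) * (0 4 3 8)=(0 4 3 5 9)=[4, 1, 2, 5, 3, 9, 6, 7, 8, 0]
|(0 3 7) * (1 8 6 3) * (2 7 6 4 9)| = |(0 1 8 4 9 2 7)(3 6)| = 14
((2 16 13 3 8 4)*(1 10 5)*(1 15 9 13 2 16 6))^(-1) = ((1 10 5 15 9 13 3 8 4 16 2 6))^(-1) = (1 6 2 16 4 8 3 13 9 15 5 10)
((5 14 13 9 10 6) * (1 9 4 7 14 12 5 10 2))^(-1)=(1 2 9)(4 13 14 7)(5 12)(6 10)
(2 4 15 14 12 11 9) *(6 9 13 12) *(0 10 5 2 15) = (0 10 5 2 4)(6 9 15 14)(11 13 12) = [10, 1, 4, 3, 0, 2, 9, 7, 8, 15, 5, 13, 11, 12, 6, 14]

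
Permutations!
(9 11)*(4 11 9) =(4 11) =[0, 1, 2, 3, 11, 5, 6, 7, 8, 9, 10, 4]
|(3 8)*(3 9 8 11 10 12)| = 4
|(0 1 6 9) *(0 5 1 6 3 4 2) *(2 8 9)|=6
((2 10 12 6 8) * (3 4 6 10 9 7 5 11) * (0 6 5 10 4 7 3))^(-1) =((0 6 8 2 9 3 7 10 12 4 5 11))^(-1) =(0 11 5 4 12 10 7 3 9 2 8 6)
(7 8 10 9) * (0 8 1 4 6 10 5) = (0 8 5)(1 4 6 10 9 7) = [8, 4, 2, 3, 6, 0, 10, 1, 5, 7, 9]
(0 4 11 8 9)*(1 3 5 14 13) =(0 4 11 8 9)(1 3 5 14 13) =[4, 3, 2, 5, 11, 14, 6, 7, 9, 0, 10, 8, 12, 1, 13]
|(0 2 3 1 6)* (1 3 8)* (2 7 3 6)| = |(0 7 3 6)(1 2 8)| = 12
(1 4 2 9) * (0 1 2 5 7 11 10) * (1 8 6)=[8, 4, 9, 3, 5, 7, 1, 11, 6, 2, 0, 10]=(0 8 6 1 4 5 7 11 10)(2 9)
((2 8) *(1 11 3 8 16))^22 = (1 2 3)(8 11 16)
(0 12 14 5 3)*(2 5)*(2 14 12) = [2, 1, 5, 0, 4, 3, 6, 7, 8, 9, 10, 11, 12, 13, 14] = (14)(0 2 5 3)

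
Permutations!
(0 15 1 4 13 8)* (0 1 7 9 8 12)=(0 15 7 9 8 1 4 13 12)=[15, 4, 2, 3, 13, 5, 6, 9, 1, 8, 10, 11, 0, 12, 14, 7]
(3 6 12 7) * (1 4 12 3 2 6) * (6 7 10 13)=(1 4 12 10 13 6 3)(2 7)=[0, 4, 7, 1, 12, 5, 3, 2, 8, 9, 13, 11, 10, 6]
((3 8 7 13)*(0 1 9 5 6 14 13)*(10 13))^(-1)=((0 1 9 5 6 14 10 13 3 8 7))^(-1)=(0 7 8 3 13 10 14 6 5 9 1)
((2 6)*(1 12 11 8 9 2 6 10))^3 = ((1 12 11 8 9 2 10))^3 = (1 8 10 11 2 12 9)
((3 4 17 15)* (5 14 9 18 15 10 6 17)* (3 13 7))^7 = ((3 4 5 14 9 18 15 13 7)(6 17 10))^7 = (3 13 18 14 4 7 15 9 5)(6 17 10)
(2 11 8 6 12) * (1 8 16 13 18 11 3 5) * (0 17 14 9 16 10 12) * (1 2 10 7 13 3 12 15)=(0 17 14 9 16 3 5 2 12 10 15 1 8 6)(7 13 18 11)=[17, 8, 12, 5, 4, 2, 0, 13, 6, 16, 15, 7, 10, 18, 9, 1, 3, 14, 11]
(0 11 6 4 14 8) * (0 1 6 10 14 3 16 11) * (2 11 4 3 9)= (1 6 3 16 4 9 2 11 10 14 8)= [0, 6, 11, 16, 9, 5, 3, 7, 1, 2, 14, 10, 12, 13, 8, 15, 4]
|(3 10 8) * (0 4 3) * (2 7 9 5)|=20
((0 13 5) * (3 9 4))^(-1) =(0 5 13)(3 4 9)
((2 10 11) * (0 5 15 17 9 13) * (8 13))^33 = ((0 5 15 17 9 8 13)(2 10 11))^33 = (0 8 17 5 13 9 15)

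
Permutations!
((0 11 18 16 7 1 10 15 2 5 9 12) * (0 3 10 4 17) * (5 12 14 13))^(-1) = ((0 11 18 16 7 1 4 17)(2 12 3 10 15)(5 9 14 13))^(-1) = (0 17 4 1 7 16 18 11)(2 15 10 3 12)(5 13 14 9)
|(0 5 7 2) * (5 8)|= |(0 8 5 7 2)|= 5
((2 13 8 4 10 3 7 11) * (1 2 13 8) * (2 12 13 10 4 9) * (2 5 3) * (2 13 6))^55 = ((1 12 6 2 8 9 5 3 7 11 10 13))^55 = (1 3 6 11 8 13 5 12 7 2 10 9)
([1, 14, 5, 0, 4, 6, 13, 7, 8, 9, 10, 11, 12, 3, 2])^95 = (0 3 13 6 5 2 14 1)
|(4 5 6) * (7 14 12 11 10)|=15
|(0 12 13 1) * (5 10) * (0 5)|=6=|(0 12 13 1 5 10)|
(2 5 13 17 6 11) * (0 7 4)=(0 7 4)(2 5 13 17 6 11)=[7, 1, 5, 3, 0, 13, 11, 4, 8, 9, 10, 2, 12, 17, 14, 15, 16, 6]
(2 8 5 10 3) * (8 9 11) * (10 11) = (2 9 10 3)(5 11 8) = [0, 1, 9, 2, 4, 11, 6, 7, 5, 10, 3, 8]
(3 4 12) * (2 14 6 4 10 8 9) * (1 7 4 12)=(1 7 4)(2 14 6 12 3 10 8 9)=[0, 7, 14, 10, 1, 5, 12, 4, 9, 2, 8, 11, 3, 13, 6]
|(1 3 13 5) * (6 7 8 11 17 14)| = 12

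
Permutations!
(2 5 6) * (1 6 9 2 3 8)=(1 6 3 8)(2 5 9)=[0, 6, 5, 8, 4, 9, 3, 7, 1, 2]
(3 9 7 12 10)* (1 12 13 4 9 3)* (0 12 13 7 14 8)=(0 12 10 1 13 4 9 14 8)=[12, 13, 2, 3, 9, 5, 6, 7, 0, 14, 1, 11, 10, 4, 8]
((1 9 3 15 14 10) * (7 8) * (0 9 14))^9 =(0 9 3 15)(7 8)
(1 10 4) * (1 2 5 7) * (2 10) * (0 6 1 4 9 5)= (0 6 1 2)(4 10 9 5 7)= [6, 2, 0, 3, 10, 7, 1, 4, 8, 5, 9]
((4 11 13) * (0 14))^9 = (0 14) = ((0 14)(4 11 13))^9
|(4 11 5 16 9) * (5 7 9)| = |(4 11 7 9)(5 16)| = 4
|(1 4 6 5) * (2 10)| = 4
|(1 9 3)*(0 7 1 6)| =|(0 7 1 9 3 6)| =6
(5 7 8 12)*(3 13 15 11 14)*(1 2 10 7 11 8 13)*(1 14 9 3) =(1 2 10 7 13 15 8 12 5 11 9 3 14) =[0, 2, 10, 14, 4, 11, 6, 13, 12, 3, 7, 9, 5, 15, 1, 8]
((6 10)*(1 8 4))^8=((1 8 4)(6 10))^8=(10)(1 4 8)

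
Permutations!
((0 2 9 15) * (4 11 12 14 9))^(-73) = (0 15 9 14 12 11 4 2)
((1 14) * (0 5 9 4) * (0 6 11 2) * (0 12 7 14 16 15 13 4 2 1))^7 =(16)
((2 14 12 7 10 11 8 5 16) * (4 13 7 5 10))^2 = (2 12 16 14 5)(4 7 13)(8 11 10)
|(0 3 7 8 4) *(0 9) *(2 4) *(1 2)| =8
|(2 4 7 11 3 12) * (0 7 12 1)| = |(0 7 11 3 1)(2 4 12)| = 15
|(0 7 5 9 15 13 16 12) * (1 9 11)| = 10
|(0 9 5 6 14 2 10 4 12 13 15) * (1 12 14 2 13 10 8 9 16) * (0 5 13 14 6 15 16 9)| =22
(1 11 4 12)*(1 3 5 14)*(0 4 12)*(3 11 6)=(0 4)(1 6 3 5 14)(11 12)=[4, 6, 2, 5, 0, 14, 3, 7, 8, 9, 10, 12, 11, 13, 1]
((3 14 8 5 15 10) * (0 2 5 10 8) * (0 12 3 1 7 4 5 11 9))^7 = (15)(0 9 11 2)(3 14 12)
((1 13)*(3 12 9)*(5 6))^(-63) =(1 13)(5 6)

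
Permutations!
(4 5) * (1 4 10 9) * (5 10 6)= (1 4 10 9)(5 6)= [0, 4, 2, 3, 10, 6, 5, 7, 8, 1, 9]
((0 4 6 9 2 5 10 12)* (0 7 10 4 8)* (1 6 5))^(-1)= ((0 8)(1 6 9 2)(4 5)(7 10 12))^(-1)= (0 8)(1 2 9 6)(4 5)(7 12 10)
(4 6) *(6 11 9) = [0, 1, 2, 3, 11, 5, 4, 7, 8, 6, 10, 9] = (4 11 9 6)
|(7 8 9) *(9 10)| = 4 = |(7 8 10 9)|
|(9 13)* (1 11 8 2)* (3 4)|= |(1 11 8 2)(3 4)(9 13)|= 4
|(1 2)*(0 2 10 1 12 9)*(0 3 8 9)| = |(0 2 12)(1 10)(3 8 9)| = 6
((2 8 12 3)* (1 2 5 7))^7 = (12)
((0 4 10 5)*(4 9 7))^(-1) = ((0 9 7 4 10 5))^(-1) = (0 5 10 4 7 9)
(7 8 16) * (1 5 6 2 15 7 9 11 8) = (1 5 6 2 15 7)(8 16 9 11) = [0, 5, 15, 3, 4, 6, 2, 1, 16, 11, 10, 8, 12, 13, 14, 7, 9]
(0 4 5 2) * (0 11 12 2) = (0 4 5)(2 11 12) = [4, 1, 11, 3, 5, 0, 6, 7, 8, 9, 10, 12, 2]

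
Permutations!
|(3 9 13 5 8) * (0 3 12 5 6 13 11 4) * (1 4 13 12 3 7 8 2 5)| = 22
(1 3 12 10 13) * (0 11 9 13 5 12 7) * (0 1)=(0 11 9 13)(1 3 7)(5 12 10)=[11, 3, 2, 7, 4, 12, 6, 1, 8, 13, 5, 9, 10, 0]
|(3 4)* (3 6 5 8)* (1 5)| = 6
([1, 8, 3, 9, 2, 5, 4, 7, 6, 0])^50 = (0 8 4 3)(1 6 2 9)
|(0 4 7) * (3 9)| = |(0 4 7)(3 9)| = 6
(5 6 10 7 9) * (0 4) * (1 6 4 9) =(0 9 5 4)(1 6 10 7) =[9, 6, 2, 3, 0, 4, 10, 1, 8, 5, 7]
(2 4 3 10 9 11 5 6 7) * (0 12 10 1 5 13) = (0 12 10 9 11 13)(1 5 6 7 2 4 3) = [12, 5, 4, 1, 3, 6, 7, 2, 8, 11, 9, 13, 10, 0]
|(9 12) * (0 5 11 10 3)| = 10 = |(0 5 11 10 3)(9 12)|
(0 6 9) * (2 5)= [6, 1, 5, 3, 4, 2, 9, 7, 8, 0]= (0 6 9)(2 5)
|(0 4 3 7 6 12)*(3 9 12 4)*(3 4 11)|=|(0 4 9 12)(3 7 6 11)|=4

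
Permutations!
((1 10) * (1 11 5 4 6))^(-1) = ((1 10 11 5 4 6))^(-1) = (1 6 4 5 11 10)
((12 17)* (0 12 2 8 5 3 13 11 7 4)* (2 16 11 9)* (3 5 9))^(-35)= (17)(2 8 9)(3 13)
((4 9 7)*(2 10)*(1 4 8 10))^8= (1 4 9 7 8 10 2)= ((1 4 9 7 8 10 2))^8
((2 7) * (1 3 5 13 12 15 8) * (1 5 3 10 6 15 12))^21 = ((1 10 6 15 8 5 13)(2 7))^21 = (15)(2 7)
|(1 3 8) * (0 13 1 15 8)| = 4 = |(0 13 1 3)(8 15)|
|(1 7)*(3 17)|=2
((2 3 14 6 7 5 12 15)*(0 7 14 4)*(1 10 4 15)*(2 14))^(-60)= (15)(0 12 4 5 10 7 1)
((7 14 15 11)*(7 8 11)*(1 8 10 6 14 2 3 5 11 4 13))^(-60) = (2 11 14)(3 10 15)(5 6 7)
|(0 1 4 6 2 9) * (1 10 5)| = |(0 10 5 1 4 6 2 9)| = 8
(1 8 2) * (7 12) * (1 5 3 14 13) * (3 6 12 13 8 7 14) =(1 7 13)(2 5 6 12 14 8) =[0, 7, 5, 3, 4, 6, 12, 13, 2, 9, 10, 11, 14, 1, 8]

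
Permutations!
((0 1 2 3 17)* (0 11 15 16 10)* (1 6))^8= (0 16 11 3 1)(2 6 10 15 17)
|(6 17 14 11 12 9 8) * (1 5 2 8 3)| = |(1 5 2 8 6 17 14 11 12 9 3)| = 11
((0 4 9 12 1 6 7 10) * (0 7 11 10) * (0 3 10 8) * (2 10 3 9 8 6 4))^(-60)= ((0 2 10 7 9 12 1 4 8)(6 11))^(-60)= (0 7 1)(2 9 4)(8 10 12)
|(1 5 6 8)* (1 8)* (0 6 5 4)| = 4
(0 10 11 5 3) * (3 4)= [10, 1, 2, 0, 3, 4, 6, 7, 8, 9, 11, 5]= (0 10 11 5 4 3)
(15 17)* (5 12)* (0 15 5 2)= (0 15 17 5 12 2)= [15, 1, 0, 3, 4, 12, 6, 7, 8, 9, 10, 11, 2, 13, 14, 17, 16, 5]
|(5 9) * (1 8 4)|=6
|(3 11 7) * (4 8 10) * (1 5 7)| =15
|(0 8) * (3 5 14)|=6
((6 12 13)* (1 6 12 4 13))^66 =(1 6 4 13 12)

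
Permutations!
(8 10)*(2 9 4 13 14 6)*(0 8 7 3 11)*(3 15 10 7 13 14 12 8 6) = (0 6 2 9 4 14 3 11)(7 15 10 13 12 8) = [6, 1, 9, 11, 14, 5, 2, 15, 7, 4, 13, 0, 8, 12, 3, 10]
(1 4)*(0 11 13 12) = (0 11 13 12)(1 4) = [11, 4, 2, 3, 1, 5, 6, 7, 8, 9, 10, 13, 0, 12]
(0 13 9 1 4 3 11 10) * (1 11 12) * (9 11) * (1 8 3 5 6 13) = (0 1 4 5 6 13 11 10)(3 12 8) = [1, 4, 2, 12, 5, 6, 13, 7, 3, 9, 0, 10, 8, 11]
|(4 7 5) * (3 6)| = 6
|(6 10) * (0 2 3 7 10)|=6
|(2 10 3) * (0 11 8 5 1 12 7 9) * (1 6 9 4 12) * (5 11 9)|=6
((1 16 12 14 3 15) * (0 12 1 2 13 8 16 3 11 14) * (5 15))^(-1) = ((0 12)(1 3 5 15 2 13 8 16)(11 14))^(-1) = (0 12)(1 16 8 13 2 15 5 3)(11 14)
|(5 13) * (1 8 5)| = |(1 8 5 13)| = 4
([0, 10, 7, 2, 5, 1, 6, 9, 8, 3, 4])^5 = [0, 10, 7, 2, 5, 1, 6, 9, 8, 3, 4]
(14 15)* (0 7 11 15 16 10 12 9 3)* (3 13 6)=(0 7 11 15 14 16 10 12 9 13 6 3)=[7, 1, 2, 0, 4, 5, 3, 11, 8, 13, 12, 15, 9, 6, 16, 14, 10]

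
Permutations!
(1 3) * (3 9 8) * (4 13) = (1 9 8 3)(4 13) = [0, 9, 2, 1, 13, 5, 6, 7, 3, 8, 10, 11, 12, 4]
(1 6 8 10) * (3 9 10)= (1 6 8 3 9 10)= [0, 6, 2, 9, 4, 5, 8, 7, 3, 10, 1]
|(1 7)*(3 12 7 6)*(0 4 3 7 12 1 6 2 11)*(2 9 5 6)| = |(12)(0 4 3 1 9 5 6 7 2 11)| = 10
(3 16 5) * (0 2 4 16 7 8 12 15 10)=(0 2 4 16 5 3 7 8 12 15 10)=[2, 1, 4, 7, 16, 3, 6, 8, 12, 9, 0, 11, 15, 13, 14, 10, 5]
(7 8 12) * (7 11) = (7 8 12 11) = [0, 1, 2, 3, 4, 5, 6, 8, 12, 9, 10, 7, 11]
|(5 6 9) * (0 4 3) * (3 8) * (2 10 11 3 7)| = 24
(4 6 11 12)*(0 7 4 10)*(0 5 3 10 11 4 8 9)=(0 7 8 9)(3 10 5)(4 6)(11 12)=[7, 1, 2, 10, 6, 3, 4, 8, 9, 0, 5, 12, 11]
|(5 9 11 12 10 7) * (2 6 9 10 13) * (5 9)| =|(2 6 5 10 7 9 11 12 13)| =9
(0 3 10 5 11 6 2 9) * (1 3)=(0 1 3 10 5 11 6 2 9)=[1, 3, 9, 10, 4, 11, 2, 7, 8, 0, 5, 6]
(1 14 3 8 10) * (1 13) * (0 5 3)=(0 5 3 8 10 13 1 14)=[5, 14, 2, 8, 4, 3, 6, 7, 10, 9, 13, 11, 12, 1, 0]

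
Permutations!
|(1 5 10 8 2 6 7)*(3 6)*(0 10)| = 9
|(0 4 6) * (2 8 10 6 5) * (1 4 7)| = 9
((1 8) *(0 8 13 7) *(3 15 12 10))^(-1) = (0 7 13 1 8)(3 10 12 15)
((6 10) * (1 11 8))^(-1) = (1 8 11)(6 10)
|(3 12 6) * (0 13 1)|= 3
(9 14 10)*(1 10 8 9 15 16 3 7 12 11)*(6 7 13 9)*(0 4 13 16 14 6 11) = (0 4 13 9 6 7 12)(1 10 15 14 8 11)(3 16) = [4, 10, 2, 16, 13, 5, 7, 12, 11, 6, 15, 1, 0, 9, 8, 14, 3]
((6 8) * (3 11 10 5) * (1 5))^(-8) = ((1 5 3 11 10)(6 8))^(-8) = (1 3 10 5 11)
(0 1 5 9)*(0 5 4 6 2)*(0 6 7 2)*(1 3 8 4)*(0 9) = (0 3 8 4 7 2 6 9 5) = [3, 1, 6, 8, 7, 0, 9, 2, 4, 5]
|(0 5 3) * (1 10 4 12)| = 12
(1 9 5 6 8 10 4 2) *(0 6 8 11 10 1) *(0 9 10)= (0 6 11)(1 10 4 2 9 5 8)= [6, 10, 9, 3, 2, 8, 11, 7, 1, 5, 4, 0]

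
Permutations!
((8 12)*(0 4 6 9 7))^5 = ((0 4 6 9 7)(8 12))^5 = (8 12)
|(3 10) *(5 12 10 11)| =5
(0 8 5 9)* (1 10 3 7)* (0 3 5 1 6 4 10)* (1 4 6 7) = [8, 0, 2, 1, 10, 9, 6, 7, 4, 3, 5] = (0 8 4 10 5 9 3 1)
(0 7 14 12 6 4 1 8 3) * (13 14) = [7, 8, 2, 0, 1, 5, 4, 13, 3, 9, 10, 11, 6, 14, 12] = (0 7 13 14 12 6 4 1 8 3)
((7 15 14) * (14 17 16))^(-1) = (7 14 16 17 15)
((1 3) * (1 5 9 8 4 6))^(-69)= ((1 3 5 9 8 4 6))^(-69)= (1 3 5 9 8 4 6)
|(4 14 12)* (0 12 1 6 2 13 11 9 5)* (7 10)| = 22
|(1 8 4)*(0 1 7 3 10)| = |(0 1 8 4 7 3 10)| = 7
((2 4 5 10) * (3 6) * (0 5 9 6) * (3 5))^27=((0 3)(2 4 9 6 5 10))^27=(0 3)(2 6)(4 5)(9 10)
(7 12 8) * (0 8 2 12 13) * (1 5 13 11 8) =(0 1 5 13)(2 12)(7 11 8) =[1, 5, 12, 3, 4, 13, 6, 11, 7, 9, 10, 8, 2, 0]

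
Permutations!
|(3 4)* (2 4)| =3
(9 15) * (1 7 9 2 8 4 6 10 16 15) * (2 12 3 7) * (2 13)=(1 13 2 8 4 6 10 16 15 12 3 7 9)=[0, 13, 8, 7, 6, 5, 10, 9, 4, 1, 16, 11, 3, 2, 14, 12, 15]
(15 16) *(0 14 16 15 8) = (0 14 16 8) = [14, 1, 2, 3, 4, 5, 6, 7, 0, 9, 10, 11, 12, 13, 16, 15, 8]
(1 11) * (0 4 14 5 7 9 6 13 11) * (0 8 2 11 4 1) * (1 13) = (0 13 4 14 5 7 9 6 1 8 2 11) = [13, 8, 11, 3, 14, 7, 1, 9, 2, 6, 10, 0, 12, 4, 5]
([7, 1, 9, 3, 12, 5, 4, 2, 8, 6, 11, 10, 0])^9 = (0 2 6 12 7 9 4)(10 11)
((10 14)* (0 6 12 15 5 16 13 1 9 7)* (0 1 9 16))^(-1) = ((0 6 12 15 5)(1 16 13 9 7)(10 14))^(-1) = (0 5 15 12 6)(1 7 9 13 16)(10 14)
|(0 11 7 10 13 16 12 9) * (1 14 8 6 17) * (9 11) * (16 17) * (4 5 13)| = 26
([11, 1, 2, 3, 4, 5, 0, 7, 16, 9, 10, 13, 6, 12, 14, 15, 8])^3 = (0 12 11 6 13)(8 16)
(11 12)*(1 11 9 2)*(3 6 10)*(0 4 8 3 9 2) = (0 4 8 3 6 10 9)(1 11 12 2) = [4, 11, 1, 6, 8, 5, 10, 7, 3, 0, 9, 12, 2]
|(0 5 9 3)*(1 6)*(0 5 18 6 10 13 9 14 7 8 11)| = 13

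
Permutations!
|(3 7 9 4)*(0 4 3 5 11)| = 12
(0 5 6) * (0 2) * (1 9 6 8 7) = [5, 9, 0, 3, 4, 8, 2, 1, 7, 6] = (0 5 8 7 1 9 6 2)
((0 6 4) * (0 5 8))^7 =((0 6 4 5 8))^7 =(0 4 8 6 5)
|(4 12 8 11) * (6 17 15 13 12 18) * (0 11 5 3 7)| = 13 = |(0 11 4 18 6 17 15 13 12 8 5 3 7)|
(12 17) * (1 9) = [0, 9, 2, 3, 4, 5, 6, 7, 8, 1, 10, 11, 17, 13, 14, 15, 16, 12] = (1 9)(12 17)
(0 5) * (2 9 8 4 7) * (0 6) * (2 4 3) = (0 5 6)(2 9 8 3)(4 7) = [5, 1, 9, 2, 7, 6, 0, 4, 3, 8]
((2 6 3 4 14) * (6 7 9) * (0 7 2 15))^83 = (0 6 14 7 3 15 9 4)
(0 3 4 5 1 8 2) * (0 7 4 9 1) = (0 3 9 1 8 2 7 4 5) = [3, 8, 7, 9, 5, 0, 6, 4, 2, 1]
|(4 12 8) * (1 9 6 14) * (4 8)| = 4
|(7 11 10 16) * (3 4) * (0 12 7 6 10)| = |(0 12 7 11)(3 4)(6 10 16)| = 12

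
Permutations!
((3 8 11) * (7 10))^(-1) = ((3 8 11)(7 10))^(-1) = (3 11 8)(7 10)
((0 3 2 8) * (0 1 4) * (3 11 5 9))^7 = (0 1 2 9 11 4 8 3 5)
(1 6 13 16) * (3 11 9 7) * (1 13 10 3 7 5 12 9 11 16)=(1 6 10 3 16 13)(5 12 9)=[0, 6, 2, 16, 4, 12, 10, 7, 8, 5, 3, 11, 9, 1, 14, 15, 13]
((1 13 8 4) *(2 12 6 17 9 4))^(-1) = ((1 13 8 2 12 6 17 9 4))^(-1) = (1 4 9 17 6 12 2 8 13)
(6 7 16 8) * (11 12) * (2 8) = (2 8 6 7 16)(11 12) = [0, 1, 8, 3, 4, 5, 7, 16, 6, 9, 10, 12, 11, 13, 14, 15, 2]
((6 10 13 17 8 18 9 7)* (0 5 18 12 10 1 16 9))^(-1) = (0 18 5)(1 6 7 9 16)(8 17 13 10 12)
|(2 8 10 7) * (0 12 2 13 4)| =8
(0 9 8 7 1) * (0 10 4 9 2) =[2, 10, 0, 3, 9, 5, 6, 1, 7, 8, 4] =(0 2)(1 10 4 9 8 7)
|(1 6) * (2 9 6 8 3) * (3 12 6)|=12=|(1 8 12 6)(2 9 3)|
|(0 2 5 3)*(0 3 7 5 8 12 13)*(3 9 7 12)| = |(0 2 8 3 9 7 5 12 13)| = 9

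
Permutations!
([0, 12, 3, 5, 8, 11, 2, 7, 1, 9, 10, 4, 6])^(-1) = (1 8 4 11 5 3 2 6 12)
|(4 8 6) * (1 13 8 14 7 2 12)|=|(1 13 8 6 4 14 7 2 12)|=9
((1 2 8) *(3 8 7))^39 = ((1 2 7 3 8))^39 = (1 8 3 7 2)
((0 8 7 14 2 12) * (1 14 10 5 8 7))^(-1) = (0 12 2 14 1 8 5 10 7)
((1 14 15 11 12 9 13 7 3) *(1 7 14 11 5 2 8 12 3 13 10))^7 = (1 5 11 2 3 8 7 12 13 9 14 10 15)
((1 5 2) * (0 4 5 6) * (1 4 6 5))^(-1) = (0 6)(1 4 2 5)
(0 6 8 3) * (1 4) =(0 6 8 3)(1 4) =[6, 4, 2, 0, 1, 5, 8, 7, 3]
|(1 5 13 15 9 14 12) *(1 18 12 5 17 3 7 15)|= 18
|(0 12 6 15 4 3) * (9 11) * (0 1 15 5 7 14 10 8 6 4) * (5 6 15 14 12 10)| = 28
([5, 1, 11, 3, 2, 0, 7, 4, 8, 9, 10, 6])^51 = [5, 1, 11, 3, 2, 0, 7, 4, 8, 9, 10, 6]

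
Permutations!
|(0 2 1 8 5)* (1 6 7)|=7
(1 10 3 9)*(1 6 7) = [0, 10, 2, 9, 4, 5, 7, 1, 8, 6, 3] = (1 10 3 9 6 7)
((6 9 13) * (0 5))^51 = (13)(0 5)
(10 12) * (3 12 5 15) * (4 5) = (3 12 10 4 5 15) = [0, 1, 2, 12, 5, 15, 6, 7, 8, 9, 4, 11, 10, 13, 14, 3]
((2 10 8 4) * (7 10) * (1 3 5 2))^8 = ((1 3 5 2 7 10 8 4))^8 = (10)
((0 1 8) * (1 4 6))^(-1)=((0 4 6 1 8))^(-1)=(0 8 1 6 4)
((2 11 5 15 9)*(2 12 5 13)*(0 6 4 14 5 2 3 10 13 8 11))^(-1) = ((0 6 4 14 5 15 9 12 2)(3 10 13)(8 11))^(-1) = (0 2 12 9 15 5 14 4 6)(3 13 10)(8 11)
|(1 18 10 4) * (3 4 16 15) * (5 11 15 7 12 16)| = 24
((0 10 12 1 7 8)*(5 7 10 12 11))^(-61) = ((0 12 1 10 11 5 7 8))^(-61) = (0 10 7 12 11 8 1 5)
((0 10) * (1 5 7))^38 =(10)(1 7 5)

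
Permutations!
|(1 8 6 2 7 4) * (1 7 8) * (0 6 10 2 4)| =12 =|(0 6 4 7)(2 8 10)|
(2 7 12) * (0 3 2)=[3, 1, 7, 2, 4, 5, 6, 12, 8, 9, 10, 11, 0]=(0 3 2 7 12)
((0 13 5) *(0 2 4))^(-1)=(0 4 2 5 13)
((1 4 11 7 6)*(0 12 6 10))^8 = ((0 12 6 1 4 11 7 10))^8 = (12)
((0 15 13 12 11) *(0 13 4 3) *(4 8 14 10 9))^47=((0 15 8 14 10 9 4 3)(11 13 12))^47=(0 3 4 9 10 14 8 15)(11 12 13)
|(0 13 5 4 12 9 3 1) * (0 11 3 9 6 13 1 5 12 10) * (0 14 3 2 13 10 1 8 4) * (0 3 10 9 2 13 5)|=12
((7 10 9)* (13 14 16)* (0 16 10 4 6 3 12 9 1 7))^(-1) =(0 9 12 3 6 4 7 1 10 14 13 16)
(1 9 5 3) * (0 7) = (0 7)(1 9 5 3) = [7, 9, 2, 1, 4, 3, 6, 0, 8, 5]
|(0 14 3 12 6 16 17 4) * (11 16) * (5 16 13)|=|(0 14 3 12 6 11 13 5 16 17 4)|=11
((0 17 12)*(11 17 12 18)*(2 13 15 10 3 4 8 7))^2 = (2 15 3 8)(4 7 13 10)(11 18 17)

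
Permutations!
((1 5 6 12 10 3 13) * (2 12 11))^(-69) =((1 5 6 11 2 12 10 3 13))^(-69) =(1 11 10)(2 3 5)(6 12 13)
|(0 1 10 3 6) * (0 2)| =6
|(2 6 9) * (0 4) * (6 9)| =2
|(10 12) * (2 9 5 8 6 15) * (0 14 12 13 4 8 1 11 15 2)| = |(0 14 12 10 13 4 8 6 2 9 5 1 11 15)| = 14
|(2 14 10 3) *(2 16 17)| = 6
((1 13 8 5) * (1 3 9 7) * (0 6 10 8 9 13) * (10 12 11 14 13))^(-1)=(0 1 7 9 13 14 11 12 6)(3 5 8 10)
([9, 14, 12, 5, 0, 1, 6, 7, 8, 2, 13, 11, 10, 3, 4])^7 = (0 5 12 4 3 2 14 13 9 1 10)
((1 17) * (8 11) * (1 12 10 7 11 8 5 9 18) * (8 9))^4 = ((1 17 12 10 7 11 5 8 9 18))^4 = (1 7 9 12 5)(8 17 11 18 10)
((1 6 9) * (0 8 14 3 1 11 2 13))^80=(14)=((0 8 14 3 1 6 9 11 2 13))^80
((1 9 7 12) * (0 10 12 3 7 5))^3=(0 1)(3 7)(5 12)(9 10)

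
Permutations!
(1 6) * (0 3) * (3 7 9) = [7, 6, 2, 0, 4, 5, 1, 9, 8, 3] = (0 7 9 3)(1 6)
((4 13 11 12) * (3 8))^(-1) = (3 8)(4 12 11 13)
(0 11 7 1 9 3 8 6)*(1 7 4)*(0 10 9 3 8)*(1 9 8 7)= [11, 3, 2, 0, 9, 5, 10, 1, 6, 7, 8, 4]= (0 11 4 9 7 1 3)(6 10 8)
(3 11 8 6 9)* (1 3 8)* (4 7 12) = [0, 3, 2, 11, 7, 5, 9, 12, 6, 8, 10, 1, 4] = (1 3 11)(4 7 12)(6 9 8)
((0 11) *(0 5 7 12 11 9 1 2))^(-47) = (0 9 1 2)(5 7 12 11)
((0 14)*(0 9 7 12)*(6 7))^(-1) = ((0 14 9 6 7 12))^(-1) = (0 12 7 6 9 14)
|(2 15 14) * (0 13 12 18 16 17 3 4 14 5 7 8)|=|(0 13 12 18 16 17 3 4 14 2 15 5 7 8)|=14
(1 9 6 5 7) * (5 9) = (1 5 7)(6 9) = [0, 5, 2, 3, 4, 7, 9, 1, 8, 6]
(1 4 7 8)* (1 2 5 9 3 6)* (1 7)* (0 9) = [9, 4, 5, 6, 1, 0, 7, 8, 2, 3] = (0 9 3 6 7 8 2 5)(1 4)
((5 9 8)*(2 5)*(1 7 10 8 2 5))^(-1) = ((1 7 10 8 5 9 2))^(-1) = (1 2 9 5 8 10 7)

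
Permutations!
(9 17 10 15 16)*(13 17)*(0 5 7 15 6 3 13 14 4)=[5, 1, 2, 13, 0, 7, 3, 15, 8, 14, 6, 11, 12, 17, 4, 16, 9, 10]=(0 5 7 15 16 9 14 4)(3 13 17 10 6)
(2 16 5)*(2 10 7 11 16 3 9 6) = (2 3 9 6)(5 10 7 11 16) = [0, 1, 3, 9, 4, 10, 2, 11, 8, 6, 7, 16, 12, 13, 14, 15, 5]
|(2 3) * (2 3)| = 1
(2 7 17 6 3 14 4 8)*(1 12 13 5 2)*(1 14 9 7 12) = (2 12 13 5)(3 9 7 17 6)(4 8 14) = [0, 1, 12, 9, 8, 2, 3, 17, 14, 7, 10, 11, 13, 5, 4, 15, 16, 6]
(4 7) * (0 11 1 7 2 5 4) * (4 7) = [11, 4, 5, 3, 2, 7, 6, 0, 8, 9, 10, 1] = (0 11 1 4 2 5 7)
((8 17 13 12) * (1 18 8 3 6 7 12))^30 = (18)(3 7)(6 12)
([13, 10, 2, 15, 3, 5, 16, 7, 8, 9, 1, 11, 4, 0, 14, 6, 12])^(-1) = [13, 10, 2, 4, 12, 5, 15, 7, 8, 9, 1, 11, 16, 0, 14, 3, 6]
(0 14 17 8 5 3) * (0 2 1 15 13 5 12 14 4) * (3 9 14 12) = (0 4)(1 15 13 5 9 14 17 8 3 2) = [4, 15, 1, 2, 0, 9, 6, 7, 3, 14, 10, 11, 12, 5, 17, 13, 16, 8]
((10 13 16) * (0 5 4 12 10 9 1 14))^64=((0 5 4 12 10 13 16 9 1 14))^64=(0 10 1 4 16)(5 13 14 12 9)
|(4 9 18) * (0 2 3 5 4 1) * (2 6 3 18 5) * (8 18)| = 21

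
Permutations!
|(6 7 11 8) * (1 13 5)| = |(1 13 5)(6 7 11 8)| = 12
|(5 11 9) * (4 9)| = 4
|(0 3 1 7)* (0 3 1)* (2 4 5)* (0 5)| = 7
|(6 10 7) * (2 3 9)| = |(2 3 9)(6 10 7)| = 3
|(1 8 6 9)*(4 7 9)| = 6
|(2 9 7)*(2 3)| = 4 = |(2 9 7 3)|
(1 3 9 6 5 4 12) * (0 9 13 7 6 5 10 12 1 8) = (0 9 5 4 1 3 13 7 6 10 12 8) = [9, 3, 2, 13, 1, 4, 10, 6, 0, 5, 12, 11, 8, 7]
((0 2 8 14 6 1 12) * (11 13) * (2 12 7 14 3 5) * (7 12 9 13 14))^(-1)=((0 9 13 11 14 6 1 12)(2 8 3 5))^(-1)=(0 12 1 6 14 11 13 9)(2 5 3 8)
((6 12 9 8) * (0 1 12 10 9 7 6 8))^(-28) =((0 1 12 7 6 10 9))^(-28) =(12)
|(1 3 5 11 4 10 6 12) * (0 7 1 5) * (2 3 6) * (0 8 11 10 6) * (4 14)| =30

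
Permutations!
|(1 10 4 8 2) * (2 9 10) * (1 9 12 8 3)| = 6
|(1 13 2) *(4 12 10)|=3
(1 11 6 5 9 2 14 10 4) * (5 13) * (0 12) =(0 12)(1 11 6 13 5 9 2 14 10 4) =[12, 11, 14, 3, 1, 9, 13, 7, 8, 2, 4, 6, 0, 5, 10]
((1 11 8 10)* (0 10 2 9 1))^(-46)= ((0 10)(1 11 8 2 9))^(-46)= (1 9 2 8 11)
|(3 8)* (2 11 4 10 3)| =6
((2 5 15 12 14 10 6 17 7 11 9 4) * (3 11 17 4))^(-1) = (2 4 6 10 14 12 15 5)(3 9 11)(7 17)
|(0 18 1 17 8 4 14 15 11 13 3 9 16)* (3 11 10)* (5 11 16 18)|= |(0 5 11 13 16)(1 17 8 4 14 15 10 3 9 18)|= 10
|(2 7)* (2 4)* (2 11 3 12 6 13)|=8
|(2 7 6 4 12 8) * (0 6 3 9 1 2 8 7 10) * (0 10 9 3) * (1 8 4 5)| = 10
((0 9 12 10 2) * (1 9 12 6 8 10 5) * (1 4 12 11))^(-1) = ((0 11 1 9 6 8 10 2)(4 12 5))^(-1) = (0 2 10 8 6 9 1 11)(4 5 12)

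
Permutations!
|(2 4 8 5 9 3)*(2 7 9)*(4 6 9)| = 8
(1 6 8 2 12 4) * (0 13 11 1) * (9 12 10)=(0 13 11 1 6 8 2 10 9 12 4)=[13, 6, 10, 3, 0, 5, 8, 7, 2, 12, 9, 1, 4, 11]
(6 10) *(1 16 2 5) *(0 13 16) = (0 13 16 2 5 1)(6 10) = [13, 0, 5, 3, 4, 1, 10, 7, 8, 9, 6, 11, 12, 16, 14, 15, 2]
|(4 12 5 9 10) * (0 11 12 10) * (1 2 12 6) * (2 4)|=|(0 11 6 1 4 10 2 12 5 9)|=10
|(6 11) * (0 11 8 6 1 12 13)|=10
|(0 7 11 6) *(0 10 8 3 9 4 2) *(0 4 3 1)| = |(0 7 11 6 10 8 1)(2 4)(3 9)| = 14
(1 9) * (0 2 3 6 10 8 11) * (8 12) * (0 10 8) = (0 2 3 6 8 11 10 12)(1 9) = [2, 9, 3, 6, 4, 5, 8, 7, 11, 1, 12, 10, 0]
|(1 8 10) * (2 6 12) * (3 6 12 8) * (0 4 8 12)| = |(0 4 8 10 1 3 6 12 2)| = 9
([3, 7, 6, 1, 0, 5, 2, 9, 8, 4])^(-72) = [0, 1, 2, 3, 4, 5, 6, 7, 8, 9]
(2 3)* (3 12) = (2 12 3) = [0, 1, 12, 2, 4, 5, 6, 7, 8, 9, 10, 11, 3]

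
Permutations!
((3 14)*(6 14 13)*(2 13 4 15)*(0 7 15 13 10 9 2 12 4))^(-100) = (0 3 14 6 13 4 12 15 7)(2 9 10)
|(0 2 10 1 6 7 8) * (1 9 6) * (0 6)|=|(0 2 10 9)(6 7 8)|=12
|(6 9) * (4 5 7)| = 6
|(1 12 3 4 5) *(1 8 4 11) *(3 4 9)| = 8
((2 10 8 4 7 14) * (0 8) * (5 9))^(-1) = (0 10 2 14 7 4 8)(5 9)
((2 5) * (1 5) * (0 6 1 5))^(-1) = (0 1 6)(2 5)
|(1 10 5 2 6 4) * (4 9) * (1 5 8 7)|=|(1 10 8 7)(2 6 9 4 5)|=20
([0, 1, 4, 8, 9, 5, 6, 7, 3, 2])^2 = (2 9 4)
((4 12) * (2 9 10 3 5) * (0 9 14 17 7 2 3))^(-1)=((0 9 10)(2 14 17 7)(3 5)(4 12))^(-1)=(0 10 9)(2 7 17 14)(3 5)(4 12)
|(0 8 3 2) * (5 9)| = 4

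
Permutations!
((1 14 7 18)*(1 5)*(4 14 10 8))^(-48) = (18)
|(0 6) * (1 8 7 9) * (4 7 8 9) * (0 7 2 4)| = 6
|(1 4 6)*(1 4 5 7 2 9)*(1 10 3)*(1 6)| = 9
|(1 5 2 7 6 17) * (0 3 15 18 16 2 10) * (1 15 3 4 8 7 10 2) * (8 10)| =30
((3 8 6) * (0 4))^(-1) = ((0 4)(3 8 6))^(-1) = (0 4)(3 6 8)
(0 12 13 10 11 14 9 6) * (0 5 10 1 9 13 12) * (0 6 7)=(0 6 5 10 11 14 13 1 9 7)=[6, 9, 2, 3, 4, 10, 5, 0, 8, 7, 11, 14, 12, 1, 13]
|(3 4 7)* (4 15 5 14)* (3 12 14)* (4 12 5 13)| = 6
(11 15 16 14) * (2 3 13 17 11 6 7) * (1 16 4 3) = (1 16 14 6 7 2)(3 13 17 11 15 4) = [0, 16, 1, 13, 3, 5, 7, 2, 8, 9, 10, 15, 12, 17, 6, 4, 14, 11]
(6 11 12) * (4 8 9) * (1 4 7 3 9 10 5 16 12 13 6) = [0, 4, 2, 9, 8, 16, 11, 3, 10, 7, 5, 13, 1, 6, 14, 15, 12] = (1 4 8 10 5 16 12)(3 9 7)(6 11 13)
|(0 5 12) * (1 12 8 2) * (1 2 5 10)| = 4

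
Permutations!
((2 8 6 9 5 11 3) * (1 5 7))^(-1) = ((1 5 11 3 2 8 6 9 7))^(-1) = (1 7 9 6 8 2 3 11 5)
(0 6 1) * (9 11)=(0 6 1)(9 11)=[6, 0, 2, 3, 4, 5, 1, 7, 8, 11, 10, 9]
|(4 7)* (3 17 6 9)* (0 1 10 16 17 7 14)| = 11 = |(0 1 10 16 17 6 9 3 7 4 14)|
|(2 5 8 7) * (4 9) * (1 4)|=|(1 4 9)(2 5 8 7)|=12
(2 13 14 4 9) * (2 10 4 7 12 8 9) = [0, 1, 13, 3, 2, 5, 6, 12, 9, 10, 4, 11, 8, 14, 7] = (2 13 14 7 12 8 9 10 4)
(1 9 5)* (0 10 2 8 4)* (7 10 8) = (0 8 4)(1 9 5)(2 7 10) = [8, 9, 7, 3, 0, 1, 6, 10, 4, 5, 2]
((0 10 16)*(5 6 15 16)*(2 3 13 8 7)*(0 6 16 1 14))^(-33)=(0 14 1 15 6 16 5 10)(2 13 7 3 8)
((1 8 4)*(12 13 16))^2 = ((1 8 4)(12 13 16))^2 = (1 4 8)(12 16 13)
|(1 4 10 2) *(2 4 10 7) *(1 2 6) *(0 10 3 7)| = 12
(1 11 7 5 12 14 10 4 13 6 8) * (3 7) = [0, 11, 2, 7, 13, 12, 8, 5, 1, 9, 4, 3, 14, 6, 10] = (1 11 3 7 5 12 14 10 4 13 6 8)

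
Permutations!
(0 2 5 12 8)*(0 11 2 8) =[8, 1, 5, 3, 4, 12, 6, 7, 11, 9, 10, 2, 0] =(0 8 11 2 5 12)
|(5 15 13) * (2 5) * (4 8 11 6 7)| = 20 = |(2 5 15 13)(4 8 11 6 7)|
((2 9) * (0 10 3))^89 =((0 10 3)(2 9))^89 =(0 3 10)(2 9)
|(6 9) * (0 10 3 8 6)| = |(0 10 3 8 6 9)| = 6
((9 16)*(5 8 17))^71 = (5 17 8)(9 16)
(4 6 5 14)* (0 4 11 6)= (0 4)(5 14 11 6)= [4, 1, 2, 3, 0, 14, 5, 7, 8, 9, 10, 6, 12, 13, 11]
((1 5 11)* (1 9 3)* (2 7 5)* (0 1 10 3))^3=(0 7 9 2 11 1 5)(3 10)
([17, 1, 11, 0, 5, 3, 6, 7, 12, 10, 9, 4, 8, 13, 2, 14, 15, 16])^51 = (0 17 16 15 14 2 11 4 5 3)(8 12)(9 10)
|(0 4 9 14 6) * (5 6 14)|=|(14)(0 4 9 5 6)|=5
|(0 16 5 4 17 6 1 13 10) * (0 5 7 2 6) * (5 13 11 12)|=22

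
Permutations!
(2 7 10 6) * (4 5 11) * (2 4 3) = (2 7 10 6 4 5 11 3) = [0, 1, 7, 2, 5, 11, 4, 10, 8, 9, 6, 3]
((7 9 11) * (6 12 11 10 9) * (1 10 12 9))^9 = (1 10)(6 7 11 12 9)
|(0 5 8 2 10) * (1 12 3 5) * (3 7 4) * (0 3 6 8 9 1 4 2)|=8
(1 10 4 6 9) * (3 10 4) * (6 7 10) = (1 4 7 10 3 6 9) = [0, 4, 2, 6, 7, 5, 9, 10, 8, 1, 3]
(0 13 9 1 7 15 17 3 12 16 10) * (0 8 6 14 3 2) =[13, 7, 0, 12, 4, 5, 14, 15, 6, 1, 8, 11, 16, 9, 3, 17, 10, 2] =(0 13 9 1 7 15 17 2)(3 12 16 10 8 6 14)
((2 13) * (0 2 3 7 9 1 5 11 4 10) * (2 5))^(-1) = ((0 5 11 4 10)(1 2 13 3 7 9))^(-1) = (0 10 4 11 5)(1 9 7 3 13 2)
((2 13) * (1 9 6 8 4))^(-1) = ((1 9 6 8 4)(2 13))^(-1) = (1 4 8 6 9)(2 13)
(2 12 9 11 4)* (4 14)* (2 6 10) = (2 12 9 11 14 4 6 10) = [0, 1, 12, 3, 6, 5, 10, 7, 8, 11, 2, 14, 9, 13, 4]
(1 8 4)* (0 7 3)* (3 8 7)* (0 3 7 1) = (0 7 8 4) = [7, 1, 2, 3, 0, 5, 6, 8, 4]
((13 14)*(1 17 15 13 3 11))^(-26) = ((1 17 15 13 14 3 11))^(-26) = (1 15 14 11 17 13 3)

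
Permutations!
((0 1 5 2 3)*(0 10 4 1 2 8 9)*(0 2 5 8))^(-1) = ((0 5)(1 8 9 2 3 10 4))^(-1) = (0 5)(1 4 10 3 2 9 8)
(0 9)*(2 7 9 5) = (0 5 2 7 9) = [5, 1, 7, 3, 4, 2, 6, 9, 8, 0]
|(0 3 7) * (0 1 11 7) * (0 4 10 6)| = |(0 3 4 10 6)(1 11 7)| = 15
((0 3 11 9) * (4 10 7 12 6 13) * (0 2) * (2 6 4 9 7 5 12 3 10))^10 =((0 10 5 12 4 2)(3 11 7)(6 13 9))^10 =(0 4 5)(2 12 10)(3 11 7)(6 13 9)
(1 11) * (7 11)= (1 7 11)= [0, 7, 2, 3, 4, 5, 6, 11, 8, 9, 10, 1]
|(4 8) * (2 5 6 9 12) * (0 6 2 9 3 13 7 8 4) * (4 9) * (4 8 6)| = 20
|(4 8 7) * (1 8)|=|(1 8 7 4)|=4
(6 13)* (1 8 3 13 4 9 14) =(1 8 3 13 6 4 9 14) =[0, 8, 2, 13, 9, 5, 4, 7, 3, 14, 10, 11, 12, 6, 1]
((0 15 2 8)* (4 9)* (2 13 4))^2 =(0 13 9 8 15 4 2)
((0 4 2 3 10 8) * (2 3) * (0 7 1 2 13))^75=(0 10 1)(2 4 8)(3 7 13)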